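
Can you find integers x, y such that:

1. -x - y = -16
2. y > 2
Yes

Take x = 0, y = 16. Substituting into each constraint:
  (1) 0 + (-16) = -16 ✓
  (2) 16 > 2 ✓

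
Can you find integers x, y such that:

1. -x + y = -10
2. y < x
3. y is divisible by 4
Yes

Take x = 10, y = 0. Substituting into each constraint:
  (1) (-10) + 0 = -10 ✓
  (2) 0 < 10 ✓
  (3) 0 = 4 × 0, remainder 0 ✓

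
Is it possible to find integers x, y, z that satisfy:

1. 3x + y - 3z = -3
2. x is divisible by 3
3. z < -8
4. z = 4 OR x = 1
No

A contradictory subset is {x is divisible by 3, z < -8, z = 4 OR x = 1}. No integer assignment can satisfy these jointly:

  - x is divisible by 3: restricts x to multiples of 3
  - z < -8: bounds one variable relative to a constant
  - z = 4 OR x = 1: forces a choice: either z = 4 or x = 1

Split on the disjunction (z = 4 OR x = 1):
  • If z = 4: this contradicts the bound z ≤ -9.
  • If x = 1: this contradicts the divisibility constraint — 1 is not a multiple of 3.
Both branches are infeasible, so the system has no integer solution.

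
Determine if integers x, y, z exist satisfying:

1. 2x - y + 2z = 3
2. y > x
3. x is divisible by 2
Yes

Take x = 0, y = 1, z = 2. Substituting into each constraint:
  (1) 2(0) + (-1) + 2(2) = 3 ✓
  (2) 1 > 0 ✓
  (3) 0 = 2 × 0, remainder 0 ✓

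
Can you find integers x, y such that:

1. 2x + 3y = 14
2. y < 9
Yes

Take x = 7, y = 0. Substituting into each constraint:
  (1) 2(7) + 3(0) = 14 ✓
  (2) 0 < 9 ✓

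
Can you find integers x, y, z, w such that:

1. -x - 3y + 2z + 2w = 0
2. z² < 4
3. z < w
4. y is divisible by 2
Yes

Take x = -2, y = 0, z = -1, w = 0. Substituting into each constraint:
  (1) 2 - 3(0) + 2(-1) + 2(0) = 0 ✓
  (2) z² = (-1)² = 1, and 1 < 4 ✓
  (3) -1 < 0 ✓
  (4) 0 = 2 × 0, remainder 0 ✓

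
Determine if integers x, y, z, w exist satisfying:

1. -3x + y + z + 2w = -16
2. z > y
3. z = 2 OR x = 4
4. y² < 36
Yes

Take x = 6, y = 0, z = 2, w = 0. Substituting into each constraint:
  (1) -3(6) + 0 + 2 + 2(0) = -16 ✓
  (2) 2 > 0 ✓
  (3) z = 2, target 2 ✓ (first branch holds)
  (4) y² = (0)² = 0, and 0 < 36 ✓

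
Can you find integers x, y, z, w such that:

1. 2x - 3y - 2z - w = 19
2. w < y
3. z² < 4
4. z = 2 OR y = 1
Yes

Take x = 12, y = 1, z = 1, w = 0. Substituting into each constraint:
  (1) 2(12) - 3(1) - 2(1) + 0 = 19 ✓
  (2) 0 < 1 ✓
  (3) z² = (1)² = 1, and 1 < 4 ✓
  (4) y = 1, target 1 ✓ (second branch holds)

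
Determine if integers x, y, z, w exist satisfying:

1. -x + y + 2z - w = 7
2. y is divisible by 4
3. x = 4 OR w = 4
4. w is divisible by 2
Yes

Take x = 5, y = 0, z = 8, w = 4. Substituting into each constraint:
  (1) (-5) + 0 + 2(8) + (-4) = 7 ✓
  (2) 0 = 4 × 0, remainder 0 ✓
  (3) w = 4, target 4 ✓ (second branch holds)
  (4) 4 = 2 × 2, remainder 0 ✓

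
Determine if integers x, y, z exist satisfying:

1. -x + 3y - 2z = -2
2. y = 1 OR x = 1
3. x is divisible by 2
No

The full constraint system is jointly infeasible over the integers. Each constraint and what it forces:

  - -x + 3y - 2z = -2: is a linear equation tying the variables together
  - y = 1 OR x = 1: forces a choice: either y = 1 or x = 1
  - x is divisible by 2: restricts x to multiples of 2

Split on the disjunction (y = 1 OR x = 1):
  • If y = 1: with y = 1, writing x = 2x', every remaining term of the linear equation is divisible by 2, so the left side is ≡ 0 (mod 2); but the right side -5 ≡ 1 (mod 2). No integers can satisfy it.
  • If x = 1: this contradicts the divisibility constraint — 1 is not a multiple of 2.
Both branches are infeasible, so the system has no integer solution.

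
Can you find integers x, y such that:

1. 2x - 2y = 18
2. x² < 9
Yes

Take x = 0, y = -9. Substituting into each constraint:
  (1) 2(0) - 2(-9) = 18 ✓
  (2) x² = (0)² = 0, and 0 < 9 ✓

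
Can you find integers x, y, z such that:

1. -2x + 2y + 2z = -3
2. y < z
No

Even the single constraint (-2x + 2y + 2z = -3) is infeasible over the integers.

  - -2x + 2y + 2z = -3: every term on the left is divisible by 2, so the LHS ≡ 0 (mod 2), but the RHS -3 is not — no integer solution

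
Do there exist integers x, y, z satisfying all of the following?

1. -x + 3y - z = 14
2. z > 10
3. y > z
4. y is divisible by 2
Yes

Take x = 11, y = 12, z = 11. Substituting into each constraint:
  (1) (-11) + 3(12) + (-11) = 14 ✓
  (2) 11 > 10 ✓
  (3) 12 > 11 ✓
  (4) 12 = 2 × 6, remainder 0 ✓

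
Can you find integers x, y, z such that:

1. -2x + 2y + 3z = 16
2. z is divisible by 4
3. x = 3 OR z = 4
Yes

Take x = 3, y = 11, z = 0. Substituting into each constraint:
  (1) -2(3) + 2(11) + 3(0) = 16 ✓
  (2) 0 = 4 × 0, remainder 0 ✓
  (3) x = 3, target 3 ✓ (first branch holds)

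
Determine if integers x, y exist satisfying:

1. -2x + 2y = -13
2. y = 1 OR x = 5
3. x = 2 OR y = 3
No

Even the single constraint (-2x + 2y = -13) is infeasible over the integers.

  - -2x + 2y = -13: every term on the left is divisible by 2, so the LHS ≡ 0 (mod 2), but the RHS -13 is not — no integer solution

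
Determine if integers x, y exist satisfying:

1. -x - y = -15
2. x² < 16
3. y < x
No

The full constraint system is jointly infeasible over the integers. Each constraint and what it forces:

  - -x - y = -15: is a linear equation tying the variables together
  - x² < 16: restricts x to |x| ≤ 3
  - y < x: bounds one variable relative to another variable

Propagating the comparison: y < x and x ≤ 3 give y ≤ 2. Range argument: with x ∈ [-3, 3], y ∈ [−∞, 2], the left side of the equation is at least -5, but the right side is -15 < -5. No integer solution exists.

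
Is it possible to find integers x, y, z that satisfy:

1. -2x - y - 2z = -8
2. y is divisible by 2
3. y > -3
Yes

Take x = 0, y = 0, z = 4. Substituting into each constraint:
  (1) -2(0) + 0 - 2(4) = -8 ✓
  (2) 0 = 2 × 0, remainder 0 ✓
  (3) 0 > -3 ✓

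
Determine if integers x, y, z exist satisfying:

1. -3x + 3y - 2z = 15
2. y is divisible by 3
Yes

Take x = 1, y = 0, z = -9. Substituting into each constraint:
  (1) -3(1) + 3(0) - 2(-9) = 15 ✓
  (2) 0 = 3 × 0, remainder 0 ✓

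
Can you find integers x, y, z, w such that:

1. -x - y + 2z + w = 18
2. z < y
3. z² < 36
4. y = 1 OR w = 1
Yes

Take x = -19, y = 0, z = -1, w = 1. Substituting into each constraint:
  (1) 19 + 0 + 2(-1) + 1 = 18 ✓
  (2) -1 < 0 ✓
  (3) z² = (-1)² = 1, and 1 < 36 ✓
  (4) w = 1, target 1 ✓ (second branch holds)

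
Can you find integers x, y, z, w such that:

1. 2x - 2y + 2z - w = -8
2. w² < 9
Yes

Take x = 0, y = 4, z = 0, w = 0. Substituting into each constraint:
  (1) 2(0) - 2(4) + 2(0) + 0 = -8 ✓
  (2) w² = (0)² = 0, and 0 < 9 ✓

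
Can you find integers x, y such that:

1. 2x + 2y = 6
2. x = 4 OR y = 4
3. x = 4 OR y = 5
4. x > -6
Yes

Take x = 4, y = -1. Substituting into each constraint:
  (1) 2(4) + 2(-1) = 6 ✓
  (2) x = 4, target 4 ✓ (first branch holds)
  (3) x = 4, target 4 ✓ (first branch holds)
  (4) 4 > -6 ✓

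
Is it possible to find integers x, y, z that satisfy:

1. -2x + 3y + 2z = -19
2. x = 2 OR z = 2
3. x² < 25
Yes

Take x = 2, y = 1, z = -9. Substituting into each constraint:
  (1) -2(2) + 3(1) + 2(-9) = -19 ✓
  (2) x = 2, target 2 ✓ (first branch holds)
  (3) x² = (2)² = 4, and 4 < 25 ✓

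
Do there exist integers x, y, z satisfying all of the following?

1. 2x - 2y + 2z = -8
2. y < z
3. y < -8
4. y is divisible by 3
Yes

Take x = -13, y = -9, z = 0. Substituting into each constraint:
  (1) 2(-13) - 2(-9) + 2(0) = -8 ✓
  (2) -9 < 0 ✓
  (3) -9 < -8 ✓
  (4) -9 = 3 × -3, remainder 0 ✓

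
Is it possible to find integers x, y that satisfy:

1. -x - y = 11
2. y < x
Yes

Take x = -5, y = -6. Substituting into each constraint:
  (1) 5 + 6 = 11 ✓
  (2) -6 < -5 ✓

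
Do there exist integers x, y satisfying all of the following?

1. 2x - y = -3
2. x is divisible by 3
Yes

Take x = 0, y = 3. Substituting into each constraint:
  (1) 2(0) + (-3) = -3 ✓
  (2) 0 = 3 × 0, remainder 0 ✓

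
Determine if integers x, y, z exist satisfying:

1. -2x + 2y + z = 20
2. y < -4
Yes

Take x = -15, y = -5, z = 0. Substituting into each constraint:
  (1) -2(-15) + 2(-5) + 0 = 20 ✓
  (2) -5 < -4 ✓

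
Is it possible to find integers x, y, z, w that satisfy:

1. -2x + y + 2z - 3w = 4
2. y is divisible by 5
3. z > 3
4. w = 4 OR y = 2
Yes

Take x = -4, y = 0, z = 4, w = 4. Substituting into each constraint:
  (1) -2(-4) + 0 + 2(4) - 3(4) = 4 ✓
  (2) 0 = 5 × 0, remainder 0 ✓
  (3) 4 > 3 ✓
  (4) w = 4, target 4 ✓ (first branch holds)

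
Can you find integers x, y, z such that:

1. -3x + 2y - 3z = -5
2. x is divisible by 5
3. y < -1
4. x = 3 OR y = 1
No

A contradictory subset is {x is divisible by 5, y < -1, x = 3 OR y = 1}. No integer assignment can satisfy these jointly:

  - x is divisible by 5: restricts x to multiples of 5
  - y < -1: bounds one variable relative to a constant
  - x = 3 OR y = 1: forces a choice: either x = 3 or y = 1

Split on the disjunction (x = 3 OR y = 1):
  • If x = 3: this contradicts the divisibility constraint — 3 is not a multiple of 5.
  • If y = 1: this contradicts the bound y ≤ -2.
Both branches are infeasible, so the system has no integer solution.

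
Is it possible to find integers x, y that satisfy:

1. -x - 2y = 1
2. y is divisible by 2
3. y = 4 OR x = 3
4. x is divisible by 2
No

A contradictory subset is {-x - 2y = 1, x is divisible by 2}. No integer assignment can satisfy these jointly:

  - -x - 2y = 1: is a linear equation tying the variables together
  - x is divisible by 2: restricts x to multiples of 2

Modular obstruction: writing x = 2x', every remaining term of the linear equation is divisible by 2, so the left side is ≡ 0 (mod 2); but the right side 1 ≡ 1 (mod 2). No integers can satisfy it.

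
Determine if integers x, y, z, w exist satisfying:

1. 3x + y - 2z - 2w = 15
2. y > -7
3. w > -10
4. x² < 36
Yes

Take x = 5, y = 0, z = 0, w = 0. Substituting into each constraint:
  (1) 3(5) + 0 - 2(0) - 2(0) = 15 ✓
  (2) 0 > -7 ✓
  (3) 0 > -10 ✓
  (4) x² = (5)² = 25, and 25 < 36 ✓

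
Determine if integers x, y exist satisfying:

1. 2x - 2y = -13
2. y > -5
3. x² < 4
No

Even the single constraint (2x - 2y = -13) is infeasible over the integers.

  - 2x - 2y = -13: every term on the left is divisible by 2, so the LHS ≡ 0 (mod 2), but the RHS -13 is not — no integer solution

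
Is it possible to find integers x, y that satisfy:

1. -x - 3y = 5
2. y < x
Yes

Take x = 1, y = -2. Substituting into each constraint:
  (1) (-1) - 3(-2) = 5 ✓
  (2) -2 < 1 ✓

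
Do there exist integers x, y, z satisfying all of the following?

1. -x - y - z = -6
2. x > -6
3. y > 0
Yes

Take x = 0, y = 6, z = 0. Substituting into each constraint:
  (1) 0 + (-6) + 0 = -6 ✓
  (2) 0 > -6 ✓
  (3) 6 > 0 ✓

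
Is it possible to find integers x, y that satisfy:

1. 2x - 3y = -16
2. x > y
Yes

Take x = 19, y = 18. Substituting into each constraint:
  (1) 2(19) - 3(18) = -16 ✓
  (2) 19 > 18 ✓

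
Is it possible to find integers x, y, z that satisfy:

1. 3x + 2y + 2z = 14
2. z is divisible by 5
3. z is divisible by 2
Yes

Take x = 0, y = 7, z = 0. Substituting into each constraint:
  (1) 3(0) + 2(7) + 2(0) = 14 ✓
  (2) 0 = 5 × 0, remainder 0 ✓
  (3) 0 = 2 × 0, remainder 0 ✓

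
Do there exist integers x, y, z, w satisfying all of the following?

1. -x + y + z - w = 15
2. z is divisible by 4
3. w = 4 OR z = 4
Yes

Take x = 0, y = 19, z = 0, w = 4. Substituting into each constraint:
  (1) 0 + 19 + 0 + (-4) = 15 ✓
  (2) 0 = 4 × 0, remainder 0 ✓
  (3) w = 4, target 4 ✓ (first branch holds)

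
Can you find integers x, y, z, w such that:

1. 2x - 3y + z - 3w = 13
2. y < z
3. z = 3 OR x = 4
Yes

Take x = 4, y = -2, z = -1, w = 0. Substituting into each constraint:
  (1) 2(4) - 3(-2) + (-1) - 3(0) = 13 ✓
  (2) -2 < -1 ✓
  (3) x = 4, target 4 ✓ (second branch holds)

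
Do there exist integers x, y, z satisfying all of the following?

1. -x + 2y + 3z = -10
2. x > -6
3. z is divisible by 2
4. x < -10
No

A contradictory subset is {x > -6, x < -10}. No integer assignment can satisfy these jointly:

  - x > -6: bounds one variable relative to a constant
  - x < -10: bounds one variable relative to a constant

Direct contradiction: the bounds on x require x ≥ -5 and x ≤ -11 simultaneously, which is empty.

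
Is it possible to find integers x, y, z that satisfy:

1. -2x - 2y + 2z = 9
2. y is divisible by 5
No

Even the single constraint (-2x - 2y + 2z = 9) is infeasible over the integers.

  - -2x - 2y + 2z = 9: every term on the left is divisible by 2, so the LHS ≡ 0 (mod 2), but the RHS 9 is not — no integer solution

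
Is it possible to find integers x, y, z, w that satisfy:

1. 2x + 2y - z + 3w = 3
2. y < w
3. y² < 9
Yes

Take x = 0, y = 0, z = 0, w = 1. Substituting into each constraint:
  (1) 2(0) + 2(0) + 0 + 3(1) = 3 ✓
  (2) 0 < 1 ✓
  (3) y² = (0)² = 0, and 0 < 9 ✓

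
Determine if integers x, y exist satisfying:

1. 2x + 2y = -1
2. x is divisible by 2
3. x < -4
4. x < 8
No

Even the single constraint (2x + 2y = -1) is infeasible over the integers.

  - 2x + 2y = -1: every term on the left is divisible by 2, so the LHS ≡ 0 (mod 2), but the RHS -1 is not — no integer solution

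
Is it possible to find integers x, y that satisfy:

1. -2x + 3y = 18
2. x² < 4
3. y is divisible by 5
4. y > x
No

A contradictory subset is {-2x + 3y = 18, x² < 4, y is divisible by 5}. No integer assignment can satisfy these jointly:

  - -2x + 3y = 18: is a linear equation tying the variables together
  - x² < 4: restricts x to |x| ≤ 1
  - y is divisible by 5: restricts y to multiples of 5

The bounds confine x to {-1, 0, 1}. For each value, substitute into the equation:
  • x = -1: the equation gives 3y = 16, so y would not be an integer.
  • x = 0: the equation forces y = 6, but 5 does not divide 6.
  • x = 1: the equation gives 3y = 20, so y would not be an integer.
Every case fails, so no integer solution exists.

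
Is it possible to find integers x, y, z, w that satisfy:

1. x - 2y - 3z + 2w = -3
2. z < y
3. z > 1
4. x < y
Yes

Take x = 0, y = 4, z = 3, w = 7. Substituting into each constraint:
  (1) 0 - 2(4) - 3(3) + 2(7) = -3 ✓
  (2) 3 < 4 ✓
  (3) 3 > 1 ✓
  (4) 0 < 4 ✓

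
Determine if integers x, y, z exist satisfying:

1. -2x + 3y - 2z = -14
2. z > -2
Yes

Take x = 0, y = 0, z = 7. Substituting into each constraint:
  (1) -2(0) + 3(0) - 2(7) = -14 ✓
  (2) 7 > -2 ✓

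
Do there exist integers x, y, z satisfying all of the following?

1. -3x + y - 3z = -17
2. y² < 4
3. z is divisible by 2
Yes

Take x = 6, y = 1, z = 0. Substituting into each constraint:
  (1) -3(6) + 1 - 3(0) = -17 ✓
  (2) y² = (1)² = 1, and 1 < 4 ✓
  (3) 0 = 2 × 0, remainder 0 ✓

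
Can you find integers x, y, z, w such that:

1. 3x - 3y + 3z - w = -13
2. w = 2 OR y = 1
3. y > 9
No

The full constraint system is jointly infeasible over the integers. Each constraint and what it forces:

  - 3x - 3y + 3z - w = -13: is a linear equation tying the variables together
  - w = 2 OR y = 1: forces a choice: either w = 2 or y = 1
  - y > 9: bounds one variable relative to a constant

Split on the disjunction (w = 2 OR y = 1):
  • If w = 2: with w = 2, every remaining term of the linear equation is divisible by 3, so the left side is ≡ 0 (mod 3); but the right side -11 ≡ 1 (mod 3). No integers can satisfy it.
  • If y = 1: this contradicts the bound y ≥ 10.
Both branches are infeasible, so the system has no integer solution.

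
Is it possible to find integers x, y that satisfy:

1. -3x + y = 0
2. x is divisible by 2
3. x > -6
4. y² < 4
Yes

Take x = 0, y = 0. Substituting into each constraint:
  (1) -3(0) + 0 = 0 ✓
  (2) 0 = 2 × 0, remainder 0 ✓
  (3) 0 > -6 ✓
  (4) y² = (0)² = 0, and 0 < 4 ✓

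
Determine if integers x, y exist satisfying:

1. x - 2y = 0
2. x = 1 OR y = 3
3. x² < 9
No

The full constraint system is jointly infeasible over the integers. Each constraint and what it forces:

  - x - 2y = 0: is a linear equation tying the variables together
  - x = 1 OR y = 3: forces a choice: either x = 1 or y = 3
  - x² < 9: restricts x to |x| ≤ 2

Split on the disjunction (x = 1 OR y = 3):
  • If x = 1: with x = 1, every remaining term of the linear equation is divisible by 2, so the left side is ≡ 0 (mod 2); but the right side -1 ≡ 1 (mod 2). No integers can satisfy it.
  • If y = 3: the equation forces x = 6, but x² < 9 requires |x| ≤ 2.
Both branches are infeasible, so the system has no integer solution.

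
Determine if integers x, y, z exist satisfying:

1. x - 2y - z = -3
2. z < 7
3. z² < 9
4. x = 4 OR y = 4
Yes

Take x = 4, y = 3, z = 1. Substituting into each constraint:
  (1) 4 - 2(3) + (-1) = -3 ✓
  (2) 1 < 7 ✓
  (3) z² = (1)² = 1, and 1 < 9 ✓
  (4) x = 4, target 4 ✓ (first branch holds)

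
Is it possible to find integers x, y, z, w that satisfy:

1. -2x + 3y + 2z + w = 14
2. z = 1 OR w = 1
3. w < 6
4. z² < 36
Yes

Take x = -6, y = 0, z = 1, w = 0. Substituting into each constraint:
  (1) -2(-6) + 3(0) + 2(1) + 0 = 14 ✓
  (2) z = 1, target 1 ✓ (first branch holds)
  (3) 0 < 6 ✓
  (4) z² = (1)² = 1, and 1 < 36 ✓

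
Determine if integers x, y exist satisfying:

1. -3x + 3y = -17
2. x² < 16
No

Even the single constraint (-3x + 3y = -17) is infeasible over the integers.

  - -3x + 3y = -17: every term on the left is divisible by 3, so the LHS ≡ 0 (mod 3), but the RHS -17 is not — no integer solution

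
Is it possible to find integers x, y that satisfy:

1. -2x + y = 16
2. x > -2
Yes

Take x = 0, y = 16. Substituting into each constraint:
  (1) -2(0) + 16 = 16 ✓
  (2) 0 > -2 ✓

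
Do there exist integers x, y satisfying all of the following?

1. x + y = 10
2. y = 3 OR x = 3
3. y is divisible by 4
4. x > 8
No

A contradictory subset is {x + y = 10, y = 3 OR x = 3, x > 8}. No integer assignment can satisfy these jointly:

  - x + y = 10: is a linear equation tying the variables together
  - y = 3 OR x = 3: forces a choice: either y = 3 or x = 3
  - x > 8: bounds one variable relative to a constant

Split on the disjunction (y = 3 OR x = 3):
  • If y = 3: the equation forces x = 7, which contradicts the bound x ≥ 9.
  • If x = 3: this contradicts the bound x ≥ 9.
Both branches are infeasible, so the system has no integer solution.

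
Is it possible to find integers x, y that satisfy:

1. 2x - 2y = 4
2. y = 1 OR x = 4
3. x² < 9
No

The full constraint system is jointly infeasible over the integers. Each constraint and what it forces:

  - 2x - 2y = 4: is a linear equation tying the variables together
  - y = 1 OR x = 4: forces a choice: either y = 1 or x = 4
  - x² < 9: restricts x to |x| ≤ 2

Split on the disjunction (y = 1 OR x = 4):
  • If y = 1: the equation forces x = 3, but x² < 9 requires |x| ≤ 2.
  • If x = 4: this contradicts x² < 9, which requires |x| ≤ 2.
Both branches are infeasible, so the system has no integer solution.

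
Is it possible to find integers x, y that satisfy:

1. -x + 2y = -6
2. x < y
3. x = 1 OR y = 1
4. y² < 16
No

A contradictory subset is {-x + 2y = -6, x < y, x = 1 OR y = 1}. No integer assignment can satisfy these jointly:

  - -x + 2y = -6: is a linear equation tying the variables together
  - x < y: bounds one variable relative to another variable
  - x = 1 OR y = 1: forces a choice: either x = 1 or y = 1

Split on the disjunction (x = 1 OR y = 1):
  • If x = 1: with x = 1, every remaining term of the linear equation is divisible by 2, so the left side is ≡ 0 (mod 2); but the right side -5 ≡ 1 (mod 2). No integers can satisfy it.
  • If y = 1: the equation forces x = 8, giving (y, x) = (1, 8), which violates y > x.
Both branches are infeasible, so the system has no integer solution.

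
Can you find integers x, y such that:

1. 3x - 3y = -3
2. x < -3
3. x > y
No

A contradictory subset is {3x - 3y = -3, x > y}. No integer assignment can satisfy these jointly:

  - 3x - 3y = -3: is a linear equation tying the variables together
  - x > y: bounds one variable relative to another variable

From the equation, x − y = -1, i.e. x − y = -1; but x > y requires x − y ≥ 1. Contradiction.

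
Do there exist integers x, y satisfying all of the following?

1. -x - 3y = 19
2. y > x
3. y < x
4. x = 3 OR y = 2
No

A contradictory subset is {y > x, y < x}. No integer assignment can satisfy these jointly:

  - y > x: bounds one variable relative to another variable
  - y < x: bounds one variable relative to another variable

Direct contradiction: y > x and x > y cannot both hold.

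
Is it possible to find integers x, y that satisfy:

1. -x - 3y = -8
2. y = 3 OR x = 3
Yes

Take x = -1, y = 3. Substituting into each constraint:
  (1) 1 - 3(3) = -8 ✓
  (2) y = 3, target 3 ✓ (first branch holds)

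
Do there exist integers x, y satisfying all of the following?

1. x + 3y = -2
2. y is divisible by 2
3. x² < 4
No

The full constraint system is jointly infeasible over the integers. Each constraint and what it forces:

  - x + 3y = -2: is a linear equation tying the variables together
  - y is divisible by 2: restricts y to multiples of 2
  - x² < 4: restricts x to |x| ≤ 1

The bounds confine x to {-1, 0, 1}. For each value, substitute into the equation:
  • x = -1: the equation gives 3y = -1, so y would not be an integer.
  • x = 0: the equation gives 3y = -2, so y would not be an integer.
  • x = 1: the equation forces y = -1, but 2 does not divide -1.
Every case fails, so no integer solution exists.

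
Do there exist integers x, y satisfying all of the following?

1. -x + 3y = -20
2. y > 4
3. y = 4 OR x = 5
No

The full constraint system is jointly infeasible over the integers. Each constraint and what it forces:

  - -x + 3y = -20: is a linear equation tying the variables together
  - y > 4: bounds one variable relative to a constant
  - y = 4 OR x = 5: forces a choice: either y = 4 or x = 5

Split on the disjunction (y = 4 OR x = 5):
  • If y = 4: this contradicts the bound y ≥ 5.
  • If x = 5: the equation forces y = -5, which contradicts the bound y ≥ 5.
Both branches are infeasible, so the system has no integer solution.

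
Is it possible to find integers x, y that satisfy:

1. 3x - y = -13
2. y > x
Yes

Take x = -6, y = -5. Substituting into each constraint:
  (1) 3(-6) + 5 = -13 ✓
  (2) -5 > -6 ✓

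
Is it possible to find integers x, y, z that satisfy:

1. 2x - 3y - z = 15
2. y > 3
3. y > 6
Yes

Take x = 0, y = 7, z = -36. Substituting into each constraint:
  (1) 2(0) - 3(7) + 36 = 15 ✓
  (2) 7 > 3 ✓
  (3) 7 > 6 ✓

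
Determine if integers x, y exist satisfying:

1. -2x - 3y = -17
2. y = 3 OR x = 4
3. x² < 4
No

The full constraint system is jointly infeasible over the integers. Each constraint and what it forces:

  - -2x - 3y = -17: is a linear equation tying the variables together
  - y = 3 OR x = 4: forces a choice: either y = 3 or x = 4
  - x² < 4: restricts x to |x| ≤ 1

Split on the disjunction (y = 3 OR x = 4):
  • If y = 3: the equation forces x = 4, but x² < 4 requires |x| ≤ 1.
  • If x = 4: this contradicts x² < 4, which requires |x| ≤ 1.
Both branches are infeasible, so the system has no integer solution.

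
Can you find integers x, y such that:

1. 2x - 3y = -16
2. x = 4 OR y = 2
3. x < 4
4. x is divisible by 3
No

The full constraint system is jointly infeasible over the integers. Each constraint and what it forces:

  - 2x - 3y = -16: is a linear equation tying the variables together
  - x = 4 OR y = 2: forces a choice: either x = 4 or y = 2
  - x < 4: bounds one variable relative to a constant
  - x is divisible by 3: restricts x to multiples of 3

Modular obstruction: writing x = 3x', every remaining term of the linear equation is divisible by 3, so the left side is ≡ 0 (mod 3); but the right side -16 ≡ 2 (mod 3). No integers can satisfy it.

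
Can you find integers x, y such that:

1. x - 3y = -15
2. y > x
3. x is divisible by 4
Yes

Take x = 0, y = 5. Substituting into each constraint:
  (1) 0 - 3(5) = -15 ✓
  (2) 5 > 0 ✓
  (3) 0 = 4 × 0, remainder 0 ✓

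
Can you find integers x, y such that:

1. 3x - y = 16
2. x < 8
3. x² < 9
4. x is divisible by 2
Yes

Take x = 0, y = -16. Substituting into each constraint:
  (1) 3(0) + 16 = 16 ✓
  (2) 0 < 8 ✓
  (3) x² = (0)² = 0, and 0 < 9 ✓
  (4) 0 = 2 × 0, remainder 0 ✓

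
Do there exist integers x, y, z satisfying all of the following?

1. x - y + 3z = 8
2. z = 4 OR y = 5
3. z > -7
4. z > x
Yes

Take x = 1, y = 5, z = 4. Substituting into each constraint:
  (1) 1 + (-5) + 3(4) = 8 ✓
  (2) z = 4, target 4 ✓ (first branch holds)
  (3) 4 > -7 ✓
  (4) 4 > 1 ✓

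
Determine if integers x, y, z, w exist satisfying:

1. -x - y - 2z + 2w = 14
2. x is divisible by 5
Yes

Take x = 0, y = 0, z = -7, w = 0. Substituting into each constraint:
  (1) 0 + 0 - 2(-7) + 2(0) = 14 ✓
  (2) 0 = 5 × 0, remainder 0 ✓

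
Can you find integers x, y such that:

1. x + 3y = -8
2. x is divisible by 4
Yes

Take x = -20, y = 4. Substituting into each constraint:
  (1) (-20) + 3(4) = -8 ✓
  (2) -20 = 4 × -5, remainder 0 ✓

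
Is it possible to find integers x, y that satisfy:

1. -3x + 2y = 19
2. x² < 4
Yes

Take x = 1, y = 11. Substituting into each constraint:
  (1) -3(1) + 2(11) = 19 ✓
  (2) x² = (1)² = 1, and 1 < 4 ✓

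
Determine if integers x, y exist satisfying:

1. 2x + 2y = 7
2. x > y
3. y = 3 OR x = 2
No

Even the single constraint (2x + 2y = 7) is infeasible over the integers.

  - 2x + 2y = 7: every term on the left is divisible by 2, so the LHS ≡ 0 (mod 2), but the RHS 7 is not — no integer solution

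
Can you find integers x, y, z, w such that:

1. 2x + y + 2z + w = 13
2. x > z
Yes

Take x = 0, y = 15, z = -1, w = 0. Substituting into each constraint:
  (1) 2(0) + 15 + 2(-1) + 0 = 13 ✓
  (2) 0 > -1 ✓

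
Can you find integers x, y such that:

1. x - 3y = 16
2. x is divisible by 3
No

The full constraint system is jointly infeasible over the integers. Each constraint and what it forces:

  - x - 3y = 16: is a linear equation tying the variables together
  - x is divisible by 3: restricts x to multiples of 3

Modular obstruction: writing x = 3x', every remaining term of the linear equation is divisible by 3, so the left side is ≡ 0 (mod 3); but the right side 16 ≡ 1 (mod 3). No integers can satisfy it.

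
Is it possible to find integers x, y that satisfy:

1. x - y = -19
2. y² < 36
Yes

Take x = -19, y = 0. Substituting into each constraint:
  (1) (-19) + 0 = -19 ✓
  (2) y² = (0)² = 0, and 0 < 36 ✓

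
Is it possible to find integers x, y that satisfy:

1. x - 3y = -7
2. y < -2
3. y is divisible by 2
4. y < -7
Yes

Take x = -31, y = -8. Substituting into each constraint:
  (1) (-31) - 3(-8) = -7 ✓
  (2) -8 < -2 ✓
  (3) -8 = 2 × -4, remainder 0 ✓
  (4) -8 < -7 ✓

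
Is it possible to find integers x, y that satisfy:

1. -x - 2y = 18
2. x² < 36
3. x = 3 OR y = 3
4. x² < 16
No

A contradictory subset is {-x - 2y = 18, x = 3 OR y = 3, x² < 16}. No integer assignment can satisfy these jointly:

  - -x - 2y = 18: is a linear equation tying the variables together
  - x = 3 OR y = 3: forces a choice: either x = 3 or y = 3
  - x² < 16: restricts x to |x| ≤ 3

Split on the disjunction (x = 3 OR y = 3):
  • If x = 3: with x = 3, every remaining term of the linear equation is divisible by 2, so the left side is ≡ 0 (mod 2); but the right side 21 ≡ 1 (mod 2). No integers can satisfy it.
  • If y = 3: the equation forces x = -24, but x² < 16 requires |x| ≤ 3.
Both branches are infeasible, so the system has no integer solution.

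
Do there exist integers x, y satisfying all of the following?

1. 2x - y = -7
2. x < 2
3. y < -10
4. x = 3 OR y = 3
No

A contradictory subset is {x < 2, y < -10, x = 3 OR y = 3}. No integer assignment can satisfy these jointly:

  - x < 2: bounds one variable relative to a constant
  - y < -10: bounds one variable relative to a constant
  - x = 3 OR y = 3: forces a choice: either x = 3 or y = 3

Split on the disjunction (x = 3 OR y = 3):
  • If x = 3: this contradicts the bound x ≤ 1.
  • If y = 3: this contradicts the bound y ≤ -11.
Both branches are infeasible, so the system has no integer solution.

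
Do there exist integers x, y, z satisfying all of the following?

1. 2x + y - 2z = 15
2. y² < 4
Yes

Take x = 0, y = 1, z = -7. Substituting into each constraint:
  (1) 2(0) + 1 - 2(-7) = 15 ✓
  (2) y² = (1)² = 1, and 1 < 4 ✓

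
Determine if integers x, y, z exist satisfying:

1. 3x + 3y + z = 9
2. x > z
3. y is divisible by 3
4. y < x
Yes

Take x = 3, y = 0, z = 0. Substituting into each constraint:
  (1) 3(3) + 3(0) + 0 = 9 ✓
  (2) 3 > 0 ✓
  (3) 0 = 3 × 0, remainder 0 ✓
  (4) 0 < 3 ✓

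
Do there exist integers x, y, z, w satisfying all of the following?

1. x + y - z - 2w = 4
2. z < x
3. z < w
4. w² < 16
Yes

Take x = 0, y = 3, z = -1, w = 0. Substituting into each constraint:
  (1) 0 + 3 + 1 - 2(0) = 4 ✓
  (2) -1 < 0 ✓
  (3) -1 < 0 ✓
  (4) w² = (0)² = 0, and 0 < 16 ✓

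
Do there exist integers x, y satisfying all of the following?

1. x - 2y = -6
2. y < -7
Yes

Take x = -22, y = -8. Substituting into each constraint:
  (1) (-22) - 2(-8) = -6 ✓
  (2) -8 < -7 ✓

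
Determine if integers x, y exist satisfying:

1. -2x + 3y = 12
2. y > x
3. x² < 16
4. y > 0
Yes

Take x = 0, y = 4. Substituting into each constraint:
  (1) -2(0) + 3(4) = 12 ✓
  (2) 4 > 0 ✓
  (3) x² = (0)² = 0, and 0 < 16 ✓
  (4) 4 > 0 ✓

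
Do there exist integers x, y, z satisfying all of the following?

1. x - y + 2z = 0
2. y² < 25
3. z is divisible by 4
Yes

Take x = 0, y = 0, z = 0. Substituting into each constraint:
  (1) 0 + 0 + 2(0) = 0 ✓
  (2) y² = (0)² = 0, and 0 < 25 ✓
  (3) 0 = 4 × 0, remainder 0 ✓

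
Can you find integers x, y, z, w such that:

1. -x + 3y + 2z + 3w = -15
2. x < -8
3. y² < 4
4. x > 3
No

A contradictory subset is {x < -8, x > 3}. No integer assignment can satisfy these jointly:

  - x < -8: bounds one variable relative to a constant
  - x > 3: bounds one variable relative to a constant

Direct contradiction: the bounds on x require x ≥ 4 and x ≤ -9 simultaneously, which is empty.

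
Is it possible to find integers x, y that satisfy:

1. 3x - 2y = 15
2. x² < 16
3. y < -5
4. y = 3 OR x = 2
No

A contradictory subset is {3x - 2y = 15, y < -5, y = 3 OR x = 2}. No integer assignment can satisfy these jointly:

  - 3x - 2y = 15: is a linear equation tying the variables together
  - y < -5: bounds one variable relative to a constant
  - y = 3 OR x = 2: forces a choice: either y = 3 or x = 2

Split on the disjunction (y = 3 OR x = 2):
  • If y = 3: this contradicts the bound y ≤ -6.
  • If x = 2: with x = 2, every remaining term of the linear equation is divisible by 2, so the left side is ≡ 0 (mod 2); but the right side 9 ≡ 1 (mod 2). No integers can satisfy it.
Both branches are infeasible, so the system has no integer solution.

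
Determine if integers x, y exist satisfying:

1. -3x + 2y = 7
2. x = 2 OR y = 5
Yes

Take x = 1, y = 5. Substituting into each constraint:
  (1) -3(1) + 2(5) = 7 ✓
  (2) y = 5, target 5 ✓ (second branch holds)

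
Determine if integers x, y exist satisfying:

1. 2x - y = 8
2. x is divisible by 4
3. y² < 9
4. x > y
Yes

Take x = 4, y = 0. Substituting into each constraint:
  (1) 2(4) + 0 = 8 ✓
  (2) 4 = 4 × 1, remainder 0 ✓
  (3) y² = (0)² = 0, and 0 < 9 ✓
  (4) 4 > 0 ✓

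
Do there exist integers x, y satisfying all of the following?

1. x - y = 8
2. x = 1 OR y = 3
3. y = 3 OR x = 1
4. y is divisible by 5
No

A contradictory subset is {x - y = 8, x = 1 OR y = 3, y is divisible by 5}. No integer assignment can satisfy these jointly:

  - x - y = 8: is a linear equation tying the variables together
  - x = 1 OR y = 3: forces a choice: either x = 1 or y = 3
  - y is divisible by 5: restricts y to multiples of 5

Split on the disjunction (x = 1 OR y = 3):
  • If x = 1: with x = 1, writing y = 5y', every remaining term of the linear equation is divisible by 5, so the left side is ≡ 0 (mod 5); but the right side 7 ≡ 2 (mod 5). No integers can satisfy it.
  • If y = 3: this contradicts the divisibility constraint — 3 is not a multiple of 5.
Both branches are infeasible, so the system has no integer solution.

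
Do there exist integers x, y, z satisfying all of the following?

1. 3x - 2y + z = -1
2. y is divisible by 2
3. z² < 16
Yes

Take x = 0, y = 0, z = -1. Substituting into each constraint:
  (1) 3(0) - 2(0) + (-1) = -1 ✓
  (2) 0 = 2 × 0, remainder 0 ✓
  (3) z² = (-1)² = 1, and 1 < 16 ✓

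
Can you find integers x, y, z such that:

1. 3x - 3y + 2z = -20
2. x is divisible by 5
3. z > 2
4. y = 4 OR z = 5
Yes

Take x = -10, y = 0, z = 5. Substituting into each constraint:
  (1) 3(-10) - 3(0) + 2(5) = -20 ✓
  (2) -10 = 5 × -2, remainder 0 ✓
  (3) 5 > 2 ✓
  (4) z = 5, target 5 ✓ (second branch holds)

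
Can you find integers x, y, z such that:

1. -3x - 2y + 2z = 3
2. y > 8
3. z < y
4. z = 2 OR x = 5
Yes

Take x = -7, y = 11, z = 2. Substituting into each constraint:
  (1) -3(-7) - 2(11) + 2(2) = 3 ✓
  (2) 11 > 8 ✓
  (3) 2 < 11 ✓
  (4) z = 2, target 2 ✓ (first branch holds)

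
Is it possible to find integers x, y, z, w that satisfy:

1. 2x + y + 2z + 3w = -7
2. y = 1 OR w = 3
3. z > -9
Yes

Take x = -4, y = 1, z = 0, w = 0. Substituting into each constraint:
  (1) 2(-4) + 1 + 2(0) + 3(0) = -7 ✓
  (2) y = 1, target 1 ✓ (first branch holds)
  (3) 0 > -9 ✓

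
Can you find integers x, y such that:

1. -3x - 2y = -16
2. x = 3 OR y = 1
No

The full constraint system is jointly infeasible over the integers. Each constraint and what it forces:

  - -3x - 2y = -16: is a linear equation tying the variables together
  - x = 3 OR y = 1: forces a choice: either x = 3 or y = 1

Split on the disjunction (x = 3 OR y = 1):
  • If x = 3: with x = 3, every remaining term of the linear equation is divisible by 2, so the left side is ≡ 0 (mod 2); but the right side -7 ≡ 1 (mod 2). No integers can satisfy it.
  • If y = 1: with y = 1, every remaining term of the linear equation is divisible by 3, so the left side is ≡ 0 (mod 3); but the right side -14 ≡ 1 (mod 3). No integers can satisfy it.
Both branches are infeasible, so the system has no integer solution.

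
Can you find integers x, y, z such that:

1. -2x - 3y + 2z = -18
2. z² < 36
Yes

Take x = 0, y = 6, z = 0. Substituting into each constraint:
  (1) -2(0) - 3(6) + 2(0) = -18 ✓
  (2) z² = (0)² = 0, and 0 < 36 ✓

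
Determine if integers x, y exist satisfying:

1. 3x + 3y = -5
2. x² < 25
No

Even the single constraint (3x + 3y = -5) is infeasible over the integers.

  - 3x + 3y = -5: every term on the left is divisible by 3, so the LHS ≡ 0 (mod 3), but the RHS -5 is not — no integer solution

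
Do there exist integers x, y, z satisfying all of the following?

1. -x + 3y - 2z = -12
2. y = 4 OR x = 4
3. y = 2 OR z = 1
Yes

Take x = 4, y = 2, z = 7. Substituting into each constraint:
  (1) (-4) + 3(2) - 2(7) = -12 ✓
  (2) x = 4, target 4 ✓ (second branch holds)
  (3) y = 2, target 2 ✓ (first branch holds)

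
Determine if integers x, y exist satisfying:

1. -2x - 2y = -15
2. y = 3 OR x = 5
No

Even the single constraint (-2x - 2y = -15) is infeasible over the integers.

  - -2x - 2y = -15: every term on the left is divisible by 2, so the LHS ≡ 0 (mod 2), but the RHS -15 is not — no integer solution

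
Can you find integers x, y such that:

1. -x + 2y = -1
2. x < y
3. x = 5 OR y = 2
No

The full constraint system is jointly infeasible over the integers. Each constraint and what it forces:

  - -x + 2y = -1: is a linear equation tying the variables together
  - x < y: bounds one variable relative to another variable
  - x = 5 OR y = 2: forces a choice: either x = 5 or y = 2

Split on the disjunction (x = 5 OR y = 2):
  • If x = 5: the equation forces y = 2, giving (x, y) = (5, 2), which violates y > x.
  • If y = 2: the equation forces x = 5, giving (y, x) = (2, 5), which violates y > x.
Both branches are infeasible, so the system has no integer solution.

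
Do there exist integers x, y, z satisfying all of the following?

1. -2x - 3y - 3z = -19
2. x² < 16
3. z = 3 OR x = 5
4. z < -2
No

A contradictory subset is {x² < 16, z = 3 OR x = 5, z < -2}. No integer assignment can satisfy these jointly:

  - x² < 16: restricts x to |x| ≤ 3
  - z = 3 OR x = 5: forces a choice: either z = 3 or x = 5
  - z < -2: bounds one variable relative to a constant

Split on the disjunction (z = 3 OR x = 5):
  • If z = 3: this contradicts the bound z ≤ -3.
  • If x = 5: this contradicts x² < 16, which requires |x| ≤ 3.
Both branches are infeasible, so the system has no integer solution.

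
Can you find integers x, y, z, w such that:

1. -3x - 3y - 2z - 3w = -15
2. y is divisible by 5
Yes

Take x = 0, y = 0, z = 0, w = 5. Substituting into each constraint:
  (1) -3(0) - 3(0) - 2(0) - 3(5) = -15 ✓
  (2) 0 = 5 × 0, remainder 0 ✓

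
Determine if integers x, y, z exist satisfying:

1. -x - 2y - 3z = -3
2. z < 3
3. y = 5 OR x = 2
Yes

Take x = -1, y = 5, z = -2. Substituting into each constraint:
  (1) 1 - 2(5) - 3(-2) = -3 ✓
  (2) -2 < 3 ✓
  (3) y = 5, target 5 ✓ (first branch holds)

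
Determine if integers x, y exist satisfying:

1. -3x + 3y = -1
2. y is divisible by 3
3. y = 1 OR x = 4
No

Even the single constraint (-3x + 3y = -1) is infeasible over the integers.

  - -3x + 3y = -1: every term on the left is divisible by 3, so the LHS ≡ 0 (mod 3), but the RHS -1 is not — no integer solution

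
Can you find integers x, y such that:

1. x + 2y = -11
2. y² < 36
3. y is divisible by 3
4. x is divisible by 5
Yes

Take x = -5, y = -3. Substituting into each constraint:
  (1) (-5) + 2(-3) = -11 ✓
  (2) y² = (-3)² = 9, and 9 < 36 ✓
  (3) -3 = 3 × -1, remainder 0 ✓
  (4) -5 = 5 × -1, remainder 0 ✓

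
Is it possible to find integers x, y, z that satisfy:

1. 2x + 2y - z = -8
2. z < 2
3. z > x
Yes

Take x = -1, y = -3, z = 0. Substituting into each constraint:
  (1) 2(-1) + 2(-3) + 0 = -8 ✓
  (2) 0 < 2 ✓
  (3) 0 > -1 ✓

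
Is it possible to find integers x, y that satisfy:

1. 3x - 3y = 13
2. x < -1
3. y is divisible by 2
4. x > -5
No

Even the single constraint (3x - 3y = 13) is infeasible over the integers.

  - 3x - 3y = 13: every term on the left is divisible by 3, so the LHS ≡ 0 (mod 3), but the RHS 13 is not — no integer solution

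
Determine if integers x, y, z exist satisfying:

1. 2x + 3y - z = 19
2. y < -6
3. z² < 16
Yes

Take x = 20, y = -7, z = 0. Substituting into each constraint:
  (1) 2(20) + 3(-7) + 0 = 19 ✓
  (2) -7 < -6 ✓
  (3) z² = (0)² = 0, and 0 < 16 ✓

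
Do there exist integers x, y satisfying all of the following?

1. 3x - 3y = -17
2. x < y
No

Even the single constraint (3x - 3y = -17) is infeasible over the integers.

  - 3x - 3y = -17: every term on the left is divisible by 3, so the LHS ≡ 0 (mod 3), but the RHS -17 is not — no integer solution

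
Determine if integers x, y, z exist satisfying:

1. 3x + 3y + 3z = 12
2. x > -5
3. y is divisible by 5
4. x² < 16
Yes

Take x = 0, y = 0, z = 4. Substituting into each constraint:
  (1) 3(0) + 3(0) + 3(4) = 12 ✓
  (2) 0 > -5 ✓
  (3) 0 = 5 × 0, remainder 0 ✓
  (4) x² = (0)² = 0, and 0 < 16 ✓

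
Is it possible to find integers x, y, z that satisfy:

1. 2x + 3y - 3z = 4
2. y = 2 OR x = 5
Yes

Take x = 2, y = 2, z = 2. Substituting into each constraint:
  (1) 2(2) + 3(2) - 3(2) = 4 ✓
  (2) y = 2, target 2 ✓ (first branch holds)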